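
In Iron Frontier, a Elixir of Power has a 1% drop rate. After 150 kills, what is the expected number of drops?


Expected drops = kills * (drop_rate / 100)
= 150 * (1 / 100)
= 150 * 0.01
= 1.5

1.5 drops


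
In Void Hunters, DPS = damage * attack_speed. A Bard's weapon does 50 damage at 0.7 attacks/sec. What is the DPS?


DPS = damage * attack_speed
= 50 * 0.7
= 35.0

35.0 DPS


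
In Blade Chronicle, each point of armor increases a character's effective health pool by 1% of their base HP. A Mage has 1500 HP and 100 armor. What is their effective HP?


EHP = 1500 * (1 + 100/100)
= 1500 * (1 + 1.0)
= 1500 * 2.0
= 3000.0

3000.0 EHP


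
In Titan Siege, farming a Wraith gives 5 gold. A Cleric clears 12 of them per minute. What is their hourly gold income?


Gold per minute = 5 * 12 = 60
Gold per hour = 60 * 60 = 3600

3600 gold/hour


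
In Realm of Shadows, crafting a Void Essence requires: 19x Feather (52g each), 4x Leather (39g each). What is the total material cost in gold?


Cost breakdown:
  Feather: 19 * 52 = 988
  Leather: 4 * 39 = 156
Total = 988 + 156 = 1144

1144 gold


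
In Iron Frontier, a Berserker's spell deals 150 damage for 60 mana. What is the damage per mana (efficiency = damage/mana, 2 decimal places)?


Efficiency = damage / mana
= 150 / 60
= 2.50

2.50 dmg/mana


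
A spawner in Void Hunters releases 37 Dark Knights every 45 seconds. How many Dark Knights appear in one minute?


Spawns per minute = count * (60 / interval)
= 37 * (60 / 45)
= 37 * 1.3333
= 49.33

49.33 per minute


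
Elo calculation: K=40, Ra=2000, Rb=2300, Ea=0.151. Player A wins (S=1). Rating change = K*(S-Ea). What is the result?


Elo update: delta = K * (S - Ea), where S = 1 (wins)
S - Ea = 1 - 0.151 = 0.849
Rating change = 40 * 0.849
= 33.96

33.96 rating points


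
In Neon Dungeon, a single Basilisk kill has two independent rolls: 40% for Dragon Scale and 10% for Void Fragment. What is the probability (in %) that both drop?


For independent events, P(both) = P(A) * P(B)
= 40% * 10%
= 400 / 100 %
= 4.0%

4.0%


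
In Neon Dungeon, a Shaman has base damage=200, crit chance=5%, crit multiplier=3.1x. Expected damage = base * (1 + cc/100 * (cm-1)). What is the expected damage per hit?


E[dmg] = base * (1 + crit_chance * (crit_mult - 1))
cc as decimal = 5/100 = 0.05
cm - 1 = 3.1 - 1 = 2.1
Bonus factor = 0.05 * 2.1 = 0.105
Total multiplier = 1 + 0.105 = 1.105
Expected damage = 200 * 1.105 = 221.00

221.00 damage


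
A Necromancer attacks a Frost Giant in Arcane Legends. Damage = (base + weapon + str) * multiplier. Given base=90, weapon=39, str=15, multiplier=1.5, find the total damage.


Sum base + weapon + str = 90 + 39 + 15 = 144
Multiply by 1.5:
144 * 1.5 = 216.0

216.0 damage


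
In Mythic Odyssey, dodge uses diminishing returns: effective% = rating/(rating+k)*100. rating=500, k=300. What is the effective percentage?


effective% = rating / (rating + k) * 100
= 500 / (500 + 300) * 100
= 500 / 800 * 100
= 0.625 * 100
= 62.50%

62.50%


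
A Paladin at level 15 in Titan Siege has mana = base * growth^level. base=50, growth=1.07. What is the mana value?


value = base * growth^level
= 50 * 1.07^15
= 50 * 2.759032
= 137.95

137.95 mana


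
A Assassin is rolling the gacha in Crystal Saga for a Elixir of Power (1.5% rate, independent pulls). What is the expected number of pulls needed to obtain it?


Expected pulls for a geometric distribution = 1/p = 100 / rate%
= 100 / 1.5
= 66.67

66.67 pulls


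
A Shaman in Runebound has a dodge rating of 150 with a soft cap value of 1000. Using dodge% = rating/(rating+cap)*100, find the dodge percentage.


dodge% = 150 / (150 + 1000) * 100
= 150 / 1150 * 100
= 0.130435 * 100
= 13.04%

13.04%


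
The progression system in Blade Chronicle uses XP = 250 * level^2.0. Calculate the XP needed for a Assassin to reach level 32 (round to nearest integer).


XP = 250 * level^2.0
Substitute level = 32:
XP = 250 * 32^2.0
= 250 * 1024.0
= 256000

256000 XP


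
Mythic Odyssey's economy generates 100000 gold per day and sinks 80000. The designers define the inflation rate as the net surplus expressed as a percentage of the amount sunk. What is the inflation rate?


Net gold = 100000 - 80000 = 20000
Inflation rate = net / sunk * 100 = 20000 / 80000 * 100
= 0.25 * 100
= 25.00%

25.00%


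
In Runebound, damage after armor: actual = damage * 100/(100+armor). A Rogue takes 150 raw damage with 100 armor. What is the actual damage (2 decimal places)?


actual = 150 * 100 / (100 + 100)
= 150 * 100 / 200
= 15000 / 200
= 75.00

75.00 damage


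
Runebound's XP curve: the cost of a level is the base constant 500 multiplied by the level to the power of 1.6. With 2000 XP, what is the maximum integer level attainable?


XP = 500 * level^1.6, so level = (XP / 500)^(1/1.6)
= (2000 / 500)^(1/1.6)
= 4.0^0.625
= 2.3784
Floor: level = 2

level 2


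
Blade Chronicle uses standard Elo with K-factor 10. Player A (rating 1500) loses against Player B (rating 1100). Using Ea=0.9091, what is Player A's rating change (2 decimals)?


Elo update: delta = K * (S - Ea), where S = 0 (loses)
S - Ea = 0 - 0.9091 = -0.9091
Rating change = 10 * -0.9091
= -9.09

-9.09 rating points


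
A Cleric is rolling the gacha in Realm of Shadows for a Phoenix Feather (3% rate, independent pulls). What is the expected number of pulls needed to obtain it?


Expected pulls for a geometric distribution = 1/p = 100 / rate%
= 100 / 3
= 33.33

33.33 pulls


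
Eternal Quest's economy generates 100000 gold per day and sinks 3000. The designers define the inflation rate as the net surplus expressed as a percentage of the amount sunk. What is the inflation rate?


Net gold = 100000 - 3000 = 97000
Inflation rate = net / sunk * 100 = 97000 / 3000 * 100
= 32.333333 * 100
= 3233.33%

3233.33%


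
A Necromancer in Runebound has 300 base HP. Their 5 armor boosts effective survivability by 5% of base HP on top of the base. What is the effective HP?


EHP = 300 * (1 + 5/100)
= 300 * (1 + 0.05)
= 300 * 1.05
= 315.0

315.0 EHP


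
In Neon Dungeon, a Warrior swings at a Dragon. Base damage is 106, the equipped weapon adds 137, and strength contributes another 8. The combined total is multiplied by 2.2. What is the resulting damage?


Sum base + weapon + str = 106 + 137 + 8 = 251
Multiply by 2.2:
251 * 2.2 = 552.2

552.2 damage


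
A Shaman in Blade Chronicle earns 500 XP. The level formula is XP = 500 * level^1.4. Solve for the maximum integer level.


XP = 500 * level^1.4, so level = (XP / 500)^(1/1.4)
= (500 / 500)^(1/1.4)
= 1.0^0.7143
= 1.0
Floor: level = 1

level 1


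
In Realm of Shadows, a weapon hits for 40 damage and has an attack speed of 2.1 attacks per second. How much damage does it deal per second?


DPS = damage * attack_speed
= 40 * 2.1
= 84.0

84.0 DPS


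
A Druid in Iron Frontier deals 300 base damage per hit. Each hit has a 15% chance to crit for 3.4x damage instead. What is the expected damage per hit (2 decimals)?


E[dmg] = base * (1 + crit_chance * (crit_mult - 1))
cc as decimal = 15/100 = 0.15
cm - 1 = 3.4 - 1 = 2.4
Bonus factor = 0.15 * 2.4 = 0.36
Total multiplier = 1 + 0.36 = 1.36
Expected damage = 300 * 1.36 = 408.00

408.00 damage


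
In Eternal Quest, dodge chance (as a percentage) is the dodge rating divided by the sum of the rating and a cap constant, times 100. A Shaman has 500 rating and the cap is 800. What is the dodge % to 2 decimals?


dodge% = 500 / (500 + 800) * 100
= 500 / 1300 * 100
= 0.384615 * 100
= 38.46%

38.46%


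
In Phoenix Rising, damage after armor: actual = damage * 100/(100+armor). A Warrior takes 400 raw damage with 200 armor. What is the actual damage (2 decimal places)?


actual = 400 * 100 / (100 + 200)
= 400 * 100 / 300
= 40000 / 300
= 133.33

133.33 damage


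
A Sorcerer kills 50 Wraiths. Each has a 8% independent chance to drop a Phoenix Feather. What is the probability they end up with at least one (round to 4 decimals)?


P(at least one) = 1 - P(none) = 1 - (1-p)^n
p = 8/100 = 0.08
1 - p = 0.92
(1 - p)^50 = 0.92^50 = 0.015466
P(at least one) = 1 - 0.015466 = 0.9845

0.9845


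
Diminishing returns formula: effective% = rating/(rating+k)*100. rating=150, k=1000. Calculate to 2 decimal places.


effective% = rating / (rating + k) * 100
= 150 / (150 + 1000) * 100
= 150 / 1150 * 100
= 0.130435 * 100
= 13.04%

13.04%


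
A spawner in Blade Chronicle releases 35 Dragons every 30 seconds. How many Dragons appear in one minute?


Spawns per minute = count * (60 / interval)
= 35 * (60 / 30)
= 35 * 2.0
= 70.0

70.0 per minute


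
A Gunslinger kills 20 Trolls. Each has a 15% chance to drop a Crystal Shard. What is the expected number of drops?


Expected drops = kills * (drop_rate / 100)
= 20 * (15 / 100)
= 20 * 0.15
= 3.0

3.0 drops


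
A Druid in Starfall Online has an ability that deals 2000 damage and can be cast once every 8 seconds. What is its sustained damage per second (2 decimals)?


DPS = damage / cooldown
= 2000 / 8
= 250.00

250.00 DPS


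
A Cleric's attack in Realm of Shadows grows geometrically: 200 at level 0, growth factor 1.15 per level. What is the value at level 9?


value = base * growth^level
= 200 * 1.15^9
= 200 * 3.517876
= 703.58

703.58 attack


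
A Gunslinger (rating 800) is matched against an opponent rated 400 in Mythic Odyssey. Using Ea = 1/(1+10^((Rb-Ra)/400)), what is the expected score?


Elo expected score: Ea = 1/(1 + 10^((Rb-Ra)/400))
Rb - Ra = 400 - 800 = -400
(Rb-Ra)/400 = -400/400 = -1.0
10^-1.0 = 0.1
Ea = 1/(1 + 0.1) = 1/1.1 = 0.9091

0.9091


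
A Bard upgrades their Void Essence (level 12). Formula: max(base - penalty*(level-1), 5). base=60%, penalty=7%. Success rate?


raw_rate = 60 - 7 * (12 - 1)
= 60 - 7 * 11
= 60 - 77
= -17
Apply floor: max(-17, 5) = 5%

5%


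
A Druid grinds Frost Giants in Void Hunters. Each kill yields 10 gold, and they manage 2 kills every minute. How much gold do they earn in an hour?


Gold per minute = 10 * 2 = 20
Gold per hour = 20 * 60 = 1200

1200 gold/hour


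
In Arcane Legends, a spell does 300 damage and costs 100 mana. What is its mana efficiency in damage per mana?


Efficiency = damage / mana
= 300 / 100
= 3.00

3.00 dmg/mana


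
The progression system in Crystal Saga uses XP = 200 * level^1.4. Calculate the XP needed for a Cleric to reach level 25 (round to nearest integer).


XP = 200 * level^1.4
Substitute level = 25:
XP = 200 * 25^1.4
= 200 * 90.59746
= 18119

18119 XP


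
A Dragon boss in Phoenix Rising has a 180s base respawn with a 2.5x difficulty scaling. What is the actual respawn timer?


Respawn time = base * multiplier
= 180 * 2.5
= 450.0 seconds

450.0 seconds


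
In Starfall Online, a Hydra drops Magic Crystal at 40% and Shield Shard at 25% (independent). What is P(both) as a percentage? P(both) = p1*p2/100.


For independent events, P(both) = P(A) * P(B)
= 40% * 25%
= 1000 / 100 %
= 10.0%

10.0%


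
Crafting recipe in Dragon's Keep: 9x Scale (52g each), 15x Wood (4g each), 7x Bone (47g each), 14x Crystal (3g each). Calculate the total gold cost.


Cost breakdown:
  Scale: 9 * 52 = 468
  Wood: 15 * 4 = 60
  Bone: 7 * 47 = 329
  Crystal: 14 * 3 = 42
Total = 468 + 60 + 329 + 42 = 899

899 gold


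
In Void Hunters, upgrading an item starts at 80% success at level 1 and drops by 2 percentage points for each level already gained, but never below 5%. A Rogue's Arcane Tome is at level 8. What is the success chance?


raw_rate = 80 - 2 * (8 - 1)
= 80 - 2 * 7
= 80 - 14
= 66
Apply floor: max(66, 5) = 66%

66%


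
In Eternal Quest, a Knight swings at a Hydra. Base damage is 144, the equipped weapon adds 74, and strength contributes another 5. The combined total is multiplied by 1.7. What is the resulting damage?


Sum base + weapon + str = 144 + 74 + 5 = 223
Multiply by 1.7:
223 * 1.7 = 379.1

379.1 damage


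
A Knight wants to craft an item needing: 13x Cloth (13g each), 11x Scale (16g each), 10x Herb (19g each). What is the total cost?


Cost breakdown:
  Cloth: 13 * 13 = 169
  Scale: 11 * 16 = 176
  Herb: 10 * 19 = 190
Total = 169 + 176 + 190 = 535

535 gold


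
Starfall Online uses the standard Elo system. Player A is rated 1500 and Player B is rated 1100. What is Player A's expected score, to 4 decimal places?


Elo expected score: Ea = 1/(1 + 10^((Rb-Ra)/400))
Rb - Ra = 1100 - 1500 = -400
(Rb-Ra)/400 = -400/400 = -1.0
10^-1.0 = 0.1
Ea = 1/(1 + 0.1) = 1/1.1 = 0.9091

0.9091


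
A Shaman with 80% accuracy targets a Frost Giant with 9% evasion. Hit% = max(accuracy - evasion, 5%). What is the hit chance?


accuracy - evasion = 80 - 9 = 71
Apply floor: max(71, 5) = 71
Hit chance = 71%

71%


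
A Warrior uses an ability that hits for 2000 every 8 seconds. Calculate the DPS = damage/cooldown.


DPS = damage / cooldown
= 2000 / 8
= 250.00

250.00 DPS


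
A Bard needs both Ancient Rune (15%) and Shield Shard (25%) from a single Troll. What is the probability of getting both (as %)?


For independent events, P(both) = P(A) * P(B)
= 15% * 25%
= 375 / 100 %
= 3.75%

3.75%


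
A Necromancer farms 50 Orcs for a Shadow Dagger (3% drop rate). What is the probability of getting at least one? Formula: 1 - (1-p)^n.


P(at least one) = 1 - P(none) = 1 - (1-p)^n
p = 3/100 = 0.03
1 - p = 0.97
(1 - p)^50 = 0.97^50 = 0.218065
P(at least one) = 1 - 0.218065 = 0.7819

0.7819


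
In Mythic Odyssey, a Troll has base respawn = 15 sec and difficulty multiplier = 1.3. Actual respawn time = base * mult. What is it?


Respawn time = base * multiplier
= 15 * 1.3
= 19.5 seconds

19.5 seconds


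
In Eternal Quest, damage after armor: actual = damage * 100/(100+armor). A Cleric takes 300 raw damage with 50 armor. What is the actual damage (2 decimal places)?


actual = 300 * 100 / (100 + 50)
= 300 * 100 / 150
= 30000 / 150
= 200.00

200.00 damage


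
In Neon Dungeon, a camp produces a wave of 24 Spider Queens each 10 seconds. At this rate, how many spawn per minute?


Spawns per minute = count * (60 / interval)
= 24 * (60 / 10)
= 24 * 6.0
= 144.0

144.0 per minute


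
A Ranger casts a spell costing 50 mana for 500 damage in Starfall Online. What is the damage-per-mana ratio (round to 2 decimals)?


Efficiency = damage / mana
= 500 / 50
= 10.00

10.00 dmg/mana


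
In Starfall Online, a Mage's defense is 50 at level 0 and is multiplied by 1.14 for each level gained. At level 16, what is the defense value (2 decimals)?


value = base * growth^level
= 50 * 1.14^16
= 50 * 8.137249
= 406.86

406.86 defense


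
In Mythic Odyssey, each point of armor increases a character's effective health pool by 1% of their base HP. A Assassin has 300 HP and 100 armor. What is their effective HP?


EHP = 300 * (1 + 100/100)
= 300 * (1 + 1.0)
= 300 * 2.0
= 600.0

600.0 EHP


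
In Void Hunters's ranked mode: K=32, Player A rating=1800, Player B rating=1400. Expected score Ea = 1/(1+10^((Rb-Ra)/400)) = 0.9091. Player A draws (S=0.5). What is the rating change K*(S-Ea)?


Elo update: delta = K * (S - Ea), where S = 0.5 (draws)
S - Ea = 0.5 - 0.9091 = -0.4091
Rating change = 32 * -0.4091
= -13.09

-13.09 rating points


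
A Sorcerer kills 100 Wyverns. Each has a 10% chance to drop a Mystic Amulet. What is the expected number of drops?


Expected drops = kills * (drop_rate / 100)
= 100 * (10 / 100)
= 100 * 0.1
= 10.0

10.0 drops


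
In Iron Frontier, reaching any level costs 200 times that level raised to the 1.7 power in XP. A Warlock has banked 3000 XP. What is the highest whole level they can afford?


XP = 200 * level^1.7, so level = (XP / 200)^(1/1.7)
= (3000 / 200)^(1/1.7)
= 15.0^0.5882
= 4.9183
Floor: level = 4

level 4


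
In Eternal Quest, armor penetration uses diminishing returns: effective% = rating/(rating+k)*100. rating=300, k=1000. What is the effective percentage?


effective% = rating / (rating + k) * 100
= 300 / (300 + 1000) * 100
= 300 / 1300 * 100
= 0.230769 * 100
= 23.08%

23.08%


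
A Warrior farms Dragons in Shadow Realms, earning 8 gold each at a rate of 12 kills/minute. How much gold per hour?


Gold per minute = 8 * 12 = 96
Gold per hour = 96 * 60 = 5760

5760 gold/hour


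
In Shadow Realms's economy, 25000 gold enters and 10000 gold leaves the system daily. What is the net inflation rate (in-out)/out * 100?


Net gold = 25000 - 10000 = 15000
Inflation rate = net / sunk * 100 = 15000 / 10000 * 100
= 1.5 * 100
= 150.00%

150.00%


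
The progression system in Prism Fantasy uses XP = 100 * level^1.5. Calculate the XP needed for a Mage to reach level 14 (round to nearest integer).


XP = 100 * level^1.5
Substitute level = 14:
XP = 100 * 14^1.5
= 100 * 52.3832
= 5238

5238 XP


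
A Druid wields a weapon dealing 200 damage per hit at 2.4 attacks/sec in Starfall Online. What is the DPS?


DPS = damage * attack_speed
= 200 * 2.4
= 480.0

480.0 DPS


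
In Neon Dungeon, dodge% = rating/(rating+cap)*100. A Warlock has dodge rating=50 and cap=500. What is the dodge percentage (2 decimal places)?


dodge% = 50 / (50 + 500) * 100
= 50 / 550 * 100
= 0.090909 * 100
= 9.09%

9.09%


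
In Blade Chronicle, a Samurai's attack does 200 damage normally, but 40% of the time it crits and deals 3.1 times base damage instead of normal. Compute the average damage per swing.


E[dmg] = base * (1 + crit_chance * (crit_mult - 1))
cc as decimal = 40/100 = 0.4
cm - 1 = 3.1 - 1 = 2.1
Bonus factor = 0.4 * 2.1 = 0.84
Total multiplier = 1 + 0.84 = 1.84
Expected damage = 200 * 1.84 = 368.00

368.00 damage


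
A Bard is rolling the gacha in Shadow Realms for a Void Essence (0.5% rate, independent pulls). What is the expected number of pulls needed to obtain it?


Expected pulls for a geometric distribution = 1/p = 100 / rate%
= 100 / 0.5
= 200.0

200.0 pulls


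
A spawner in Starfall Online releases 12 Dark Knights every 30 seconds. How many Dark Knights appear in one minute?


Spawns per minute = count * (60 / interval)
= 12 * (60 / 30)
= 12 * 2.0
= 24.0

24.0 per minute


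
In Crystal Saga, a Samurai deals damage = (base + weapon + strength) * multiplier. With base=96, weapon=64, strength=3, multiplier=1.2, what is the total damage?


Sum base + weapon + str = 96 + 64 + 3 = 163
Multiply by 1.2:
163 * 1.2 = 195.6

195.6 damage


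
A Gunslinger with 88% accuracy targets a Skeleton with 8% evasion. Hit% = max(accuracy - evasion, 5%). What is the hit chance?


accuracy - evasion = 88 - 8 = 80
Apply floor: max(80, 5) = 80
Hit chance = 80%

80%


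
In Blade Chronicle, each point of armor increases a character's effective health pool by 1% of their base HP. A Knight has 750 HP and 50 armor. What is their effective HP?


EHP = 750 * (1 + 50/100)
= 750 * (1 + 0.5)
= 750 * 1.5
= 1125.0

1125.0 EHP


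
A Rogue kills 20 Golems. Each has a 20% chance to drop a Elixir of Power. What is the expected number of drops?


Expected drops = kills * (drop_rate / 100)
= 20 * (20 / 100)
= 20 * 0.2
= 4.0

4.0 drops


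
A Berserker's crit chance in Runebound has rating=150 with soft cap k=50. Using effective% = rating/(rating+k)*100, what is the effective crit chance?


effective% = rating / (rating + k) * 100
= 150 / (150 + 50) * 100
= 150 / 200 * 100
= 0.75 * 100
= 75.00%

75.00%


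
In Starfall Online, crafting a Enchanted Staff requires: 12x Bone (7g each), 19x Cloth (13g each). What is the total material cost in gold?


Cost breakdown:
  Bone: 12 * 7 = 84
  Cloth: 19 * 13 = 247
Total = 84 + 247 = 331

331 gold


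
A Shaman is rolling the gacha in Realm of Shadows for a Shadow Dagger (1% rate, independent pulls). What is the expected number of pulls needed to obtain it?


Expected pulls for a geometric distribution = 1/p = 100 / rate%
= 100 / 1
= 100.0

100.0 pulls


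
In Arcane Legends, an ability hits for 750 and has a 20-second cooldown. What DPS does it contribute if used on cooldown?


DPS = damage / cooldown
= 750 / 20
= 37.50

37.50 DPS


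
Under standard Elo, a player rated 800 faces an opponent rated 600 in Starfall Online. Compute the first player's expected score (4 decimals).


Elo expected score: Ea = 1/(1 + 10^((Rb-Ra)/400))
Rb - Ra = 600 - 800 = -200
(Rb-Ra)/400 = -200/400 = -0.5
10^-0.5 = 0.316228
Ea = 1/(1 + 0.316228) = 1/1.316228 = 0.7597

0.7597


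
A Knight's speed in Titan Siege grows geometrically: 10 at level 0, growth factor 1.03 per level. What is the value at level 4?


value = base * growth^level
= 10 * 1.03^4
= 10 * 1.125509
= 11.26

11.26 speed


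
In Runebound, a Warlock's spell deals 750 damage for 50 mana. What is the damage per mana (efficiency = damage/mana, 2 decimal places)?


Efficiency = damage / mana
= 750 / 50
= 15.00

15.00 dmg/mana


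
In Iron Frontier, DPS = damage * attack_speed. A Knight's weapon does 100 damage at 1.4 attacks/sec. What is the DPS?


DPS = damage * attack_speed
= 100 * 1.4
= 140.0

140.0 DPS


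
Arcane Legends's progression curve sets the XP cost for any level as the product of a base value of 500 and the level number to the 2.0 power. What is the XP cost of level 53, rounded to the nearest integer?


XP = 500 * level^2.0
Substitute level = 53:
XP = 500 * 53^2.0
= 500 * 2809.0
= 1404500

1404500 XP


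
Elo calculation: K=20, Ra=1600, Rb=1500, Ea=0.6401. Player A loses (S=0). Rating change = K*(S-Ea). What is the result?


Elo update: delta = K * (S - Ea), where S = 0 (loses)
S - Ea = 0 - 0.6401 = -0.6401
Rating change = 20 * -0.6401
= -12.80

-12.80 rating points


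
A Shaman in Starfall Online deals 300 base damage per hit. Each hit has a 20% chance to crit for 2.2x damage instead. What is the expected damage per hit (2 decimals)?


E[dmg] = base * (1 + crit_chance * (crit_mult - 1))
cc as decimal = 20/100 = 0.2
cm - 1 = 2.2 - 1 = 1.2
Bonus factor = 0.2 * 1.2 = 0.24
Total multiplier = 1 + 0.24 = 1.24
Expected damage = 300 * 1.24 = 372.00

372.00 damage


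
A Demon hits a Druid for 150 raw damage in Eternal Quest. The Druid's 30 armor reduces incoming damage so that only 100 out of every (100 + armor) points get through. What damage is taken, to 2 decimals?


actual = 150 * 100 / (100 + 30)
= 150 * 100 / 130
= 15000 / 130
= 115.38

115.38 damage


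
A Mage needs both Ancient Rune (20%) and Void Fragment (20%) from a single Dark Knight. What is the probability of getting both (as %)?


For independent events, P(both) = P(A) * P(B)
= 20% * 20%
= 400 / 100 %
= 4.0%

4.0%


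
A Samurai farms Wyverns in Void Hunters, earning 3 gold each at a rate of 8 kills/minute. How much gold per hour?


Gold per minute = 3 * 8 = 24
Gold per hour = 24 * 60 = 1440

1440 gold/hour


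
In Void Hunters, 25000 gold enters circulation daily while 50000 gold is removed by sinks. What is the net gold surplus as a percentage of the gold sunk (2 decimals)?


Net gold = 25000 - 50000 = -25000
Inflation rate = net / sunk * 100 = -25000 / 50000 * 100
= -0.5 * 100
= -50.00%

-50.00%


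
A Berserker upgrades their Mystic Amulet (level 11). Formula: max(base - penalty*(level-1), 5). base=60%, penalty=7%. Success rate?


raw_rate = 60 - 7 * (11 - 1)
= 60 - 7 * 10
= 60 - 70
= -10
Apply floor: max(-10, 5) = 5%

5%


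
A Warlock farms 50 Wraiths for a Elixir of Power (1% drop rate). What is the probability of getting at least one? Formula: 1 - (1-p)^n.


P(at least one) = 1 - P(none) = 1 - (1-p)^n
p = 1/100 = 0.01
1 - p = 0.99
(1 - p)^50 = 0.99^50 = 0.605006
P(at least one) = 1 - 0.605006 = 0.3950

0.3950


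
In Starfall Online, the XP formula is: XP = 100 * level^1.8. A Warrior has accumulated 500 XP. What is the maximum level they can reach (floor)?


XP = 100 * level^1.8, so level = (XP / 100)^(1/1.8)
= (500 / 100)^(1/1.8)
= 5.0^0.5556
= 2.4452
Floor: level = 2

level 2


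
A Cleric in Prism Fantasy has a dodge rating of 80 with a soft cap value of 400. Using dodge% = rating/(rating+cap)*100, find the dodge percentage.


dodge% = 80 / (80 + 400) * 100
= 80 / 480 * 100
= 0.166667 * 100
= 16.67%

16.67%


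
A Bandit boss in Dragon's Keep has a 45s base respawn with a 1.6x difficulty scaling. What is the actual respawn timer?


Respawn time = base * multiplier
= 45 * 1.6
= 72.0 seconds

72.0 seconds


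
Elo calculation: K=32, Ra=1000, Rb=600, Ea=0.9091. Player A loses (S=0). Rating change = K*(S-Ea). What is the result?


Elo update: delta = K * (S - Ea), where S = 0 (loses)
S - Ea = 0 - 0.9091 = -0.9091
Rating change = 32 * -0.9091
= -29.09

-29.09 rating points


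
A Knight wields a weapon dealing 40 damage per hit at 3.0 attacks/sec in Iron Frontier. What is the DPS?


DPS = damage * attack_speed
= 40 * 3.0
= 120.0

120.0 DPS


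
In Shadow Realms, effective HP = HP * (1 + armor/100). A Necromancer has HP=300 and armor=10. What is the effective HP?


EHP = 300 * (1 + 10/100)
= 300 * (1 + 0.1)
= 300 * 1.1
= 330.0

330.0 EHP


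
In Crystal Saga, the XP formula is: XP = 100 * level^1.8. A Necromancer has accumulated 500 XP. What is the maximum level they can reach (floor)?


XP = 100 * level^1.8, so level = (XP / 100)^(1/1.8)
= (500 / 100)^(1/1.8)
= 5.0^0.5556
= 2.4452
Floor: level = 2

level 2


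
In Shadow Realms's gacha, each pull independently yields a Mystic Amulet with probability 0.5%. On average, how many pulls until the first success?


Expected pulls for a geometric distribution = 1/p = 100 / rate%
= 100 / 0.5
= 200.0

200.0 pulls


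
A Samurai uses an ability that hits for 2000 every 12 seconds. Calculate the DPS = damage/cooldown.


DPS = damage / cooldown
= 2000 / 12
= 166.67

166.67 DPS


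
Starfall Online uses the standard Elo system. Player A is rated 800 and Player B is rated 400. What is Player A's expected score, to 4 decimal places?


Elo expected score: Ea = 1/(1 + 10^((Rb-Ra)/400))
Rb - Ra = 400 - 800 = -400
(Rb-Ra)/400 = -400/400 = -1.0
10^-1.0 = 0.1
Ea = 1/(1 + 0.1) = 1/1.1 = 0.9091

0.9091


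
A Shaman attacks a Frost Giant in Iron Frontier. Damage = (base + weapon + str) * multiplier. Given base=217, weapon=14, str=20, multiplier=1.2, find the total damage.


Sum base + weapon + str = 217 + 14 + 20 = 251
Multiply by 1.2:
251 * 1.2 = 301.2

301.2 damage


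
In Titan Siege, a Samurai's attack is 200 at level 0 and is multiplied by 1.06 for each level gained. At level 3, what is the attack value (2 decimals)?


value = base * growth^level
= 200 * 1.06^3
= 200 * 1.191016
= 238.20

238.20 attack


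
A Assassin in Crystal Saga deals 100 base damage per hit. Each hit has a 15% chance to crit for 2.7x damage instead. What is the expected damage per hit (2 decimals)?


E[dmg] = base * (1 + crit_chance * (crit_mult - 1))
cc as decimal = 15/100 = 0.15
cm - 1 = 2.7 - 1 = 1.7
Bonus factor = 0.15 * 1.7 = 0.255
Total multiplier = 1 + 0.255 = 1.255
Expected damage = 100 * 1.255 = 125.50

125.50 damage


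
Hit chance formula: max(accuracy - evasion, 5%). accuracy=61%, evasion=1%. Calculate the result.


accuracy - evasion = 61 - 1 = 60
Apply floor: max(60, 5) = 60
Hit chance = 60%

60%


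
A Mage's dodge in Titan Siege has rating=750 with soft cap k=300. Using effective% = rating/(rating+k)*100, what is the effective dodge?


effective% = rating / (rating + k) * 100
= 750 / (750 + 300) * 100
= 750 / 1050 * 100
= 0.714286 * 100
= 71.43%

71.43%


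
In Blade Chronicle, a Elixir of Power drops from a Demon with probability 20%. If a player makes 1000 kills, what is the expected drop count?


Expected drops = kills * (drop_rate / 100)
= 1000 * (20 / 100)
= 1000 * 0.2
= 200.0

200.0 drops


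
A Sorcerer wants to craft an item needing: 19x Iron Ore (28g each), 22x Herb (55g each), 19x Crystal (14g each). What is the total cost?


Cost breakdown:
  Iron Ore: 19 * 28 = 532
  Herb: 22 * 55 = 1210
  Crystal: 19 * 14 = 266
Total = 532 + 1210 + 266 = 2008

2008 gold


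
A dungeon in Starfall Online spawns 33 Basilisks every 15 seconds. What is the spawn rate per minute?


Spawns per minute = count * (60 / interval)
= 33 * (60 / 15)
= 33 * 4.0
= 132.0

132.0 per minute


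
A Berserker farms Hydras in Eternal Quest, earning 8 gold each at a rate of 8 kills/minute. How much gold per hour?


Gold per minute = 8 * 8 = 64
Gold per hour = 64 * 60 = 3840

3840 gold/hour


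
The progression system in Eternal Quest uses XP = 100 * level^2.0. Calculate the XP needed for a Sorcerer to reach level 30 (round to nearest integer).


XP = 100 * level^2.0
Substitute level = 30:
XP = 100 * 30^2.0
= 100 * 900.0
= 90000

90000 XP


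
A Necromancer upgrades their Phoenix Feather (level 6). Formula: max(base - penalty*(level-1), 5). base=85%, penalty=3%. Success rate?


raw_rate = 85 - 3 * (6 - 1)
= 85 - 3 * 5
= 85 - 15
= 70
Apply floor: max(70, 5) = 70%

70%


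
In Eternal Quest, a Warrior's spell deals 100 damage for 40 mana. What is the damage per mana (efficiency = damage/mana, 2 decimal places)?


Efficiency = damage / mana
= 100 / 40
= 2.50

2.50 dmg/mana


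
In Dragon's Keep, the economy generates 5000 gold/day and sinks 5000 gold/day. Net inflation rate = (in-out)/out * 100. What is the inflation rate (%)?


Net gold = 5000 - 5000 = 0
Inflation rate = net / sunk * 100 = 0 / 5000 * 100
= 0.0 * 100
= 0.00%

0.00%


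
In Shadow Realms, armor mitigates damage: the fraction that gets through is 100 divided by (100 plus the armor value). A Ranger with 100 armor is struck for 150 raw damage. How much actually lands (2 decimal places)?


actual = 150 * 100 / (100 + 100)
= 150 * 100 / 200
= 15000 / 200
= 75.00

75.00 damage


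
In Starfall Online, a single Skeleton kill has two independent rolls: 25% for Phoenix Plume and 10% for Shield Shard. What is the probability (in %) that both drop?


For independent events, P(both) = P(A) * P(B)
= 25% * 10%
= 250 / 100 %
= 2.5%

2.5%


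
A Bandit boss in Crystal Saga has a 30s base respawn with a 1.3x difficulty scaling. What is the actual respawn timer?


Respawn time = base * multiplier
= 30 * 1.3
= 39.0 seconds

39.0 seconds


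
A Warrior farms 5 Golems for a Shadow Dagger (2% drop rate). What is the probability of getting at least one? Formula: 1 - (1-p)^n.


P(at least one) = 1 - P(none) = 1 - (1-p)^n
p = 2/100 = 0.02
1 - p = 0.98
(1 - p)^5 = 0.98^5 = 0.903921
P(at least one) = 1 - 0.903921 = 0.0961

0.0961


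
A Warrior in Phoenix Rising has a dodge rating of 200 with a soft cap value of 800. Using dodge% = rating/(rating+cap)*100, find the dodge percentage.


dodge% = 200 / (200 + 800) * 100
= 200 / 1000 * 100
= 0.2 * 100
= 20.00%

20.00%


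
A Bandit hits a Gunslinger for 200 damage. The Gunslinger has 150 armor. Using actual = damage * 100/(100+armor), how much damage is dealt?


actual = 200 * 100 / (100 + 150)
= 200 * 100 / 250
= 20000 / 250
= 80.00

80.00 damage


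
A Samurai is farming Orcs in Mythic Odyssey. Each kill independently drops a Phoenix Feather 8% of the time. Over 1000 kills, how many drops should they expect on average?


Expected drops = kills * (drop_rate / 100)
= 1000 * (8 / 100)
= 1000 * 0.08
= 80.0

80.0 drops


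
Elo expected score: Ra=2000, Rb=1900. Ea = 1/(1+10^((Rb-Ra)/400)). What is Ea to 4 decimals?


Elo expected score: Ea = 1/(1 + 10^((Rb-Ra)/400))
Rb - Ra = 1900 - 2000 = -100
(Rb-Ra)/400 = -100/400 = -0.25
10^-0.25 = 0.562341
Ea = 1/(1 + 0.562341) = 1/1.562341 = 0.6401

0.6401


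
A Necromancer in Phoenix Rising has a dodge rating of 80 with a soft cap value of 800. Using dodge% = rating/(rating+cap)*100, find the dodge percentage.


dodge% = 80 / (80 + 800) * 100
= 80 / 880 * 100
= 0.090909 * 100
= 9.09%

9.09%


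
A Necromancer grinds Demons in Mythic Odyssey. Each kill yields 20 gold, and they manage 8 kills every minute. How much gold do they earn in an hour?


Gold per minute = 20 * 8 = 160
Gold per hour = 160 * 60 = 9600

9600 gold/hour


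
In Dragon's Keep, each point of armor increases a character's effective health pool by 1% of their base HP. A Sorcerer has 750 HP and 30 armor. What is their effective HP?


EHP = 750 * (1 + 30/100)
= 750 * (1 + 0.3)
= 750 * 1.3
= 975.0

975.0 EHP


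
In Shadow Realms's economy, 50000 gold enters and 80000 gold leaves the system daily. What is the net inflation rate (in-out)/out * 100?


Net gold = 50000 - 80000 = -30000
Inflation rate = net / sunk * 100 = -30000 / 80000 * 100
= -0.375 * 100
= -37.50%

-37.50%


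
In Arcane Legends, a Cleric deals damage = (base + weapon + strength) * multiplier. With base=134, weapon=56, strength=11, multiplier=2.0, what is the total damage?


Sum base + weapon + str = 134 + 56 + 11 = 201
Multiply by 2.0:
201 * 2.0 = 402.0

402.0 damage


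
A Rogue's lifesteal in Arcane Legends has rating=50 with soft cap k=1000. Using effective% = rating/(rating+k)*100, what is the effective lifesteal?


effective% = rating / (rating + k) * 100
= 50 / (50 + 1000) * 100
= 50 / 1050 * 100
= 0.047619 * 100
= 4.76%

4.76%


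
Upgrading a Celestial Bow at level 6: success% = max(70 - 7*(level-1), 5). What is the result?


raw_rate = 70 - 7 * (6 - 1)
= 70 - 7 * 5
= 70 - 35
= 35
Apply floor: max(35, 5) = 35%

35%


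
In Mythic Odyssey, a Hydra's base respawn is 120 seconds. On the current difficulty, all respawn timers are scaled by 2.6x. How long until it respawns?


Respawn time = base * multiplier
= 120 * 2.6
= 312.0 seconds

312.0 seconds


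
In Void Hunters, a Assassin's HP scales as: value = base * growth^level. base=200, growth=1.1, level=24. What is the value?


value = base * growth^level
= 200 * 1.1^24
= 200 * 9.849733
= 1969.95

1969.95 HP


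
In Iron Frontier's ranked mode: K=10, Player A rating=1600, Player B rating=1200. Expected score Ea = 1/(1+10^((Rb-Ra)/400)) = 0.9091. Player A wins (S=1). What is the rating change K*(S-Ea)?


Elo update: delta = K * (S - Ea), where S = 1 (wins)
S - Ea = 1 - 0.9091 = 0.0909
Rating change = 10 * 0.0909
= 0.91

0.91 rating points


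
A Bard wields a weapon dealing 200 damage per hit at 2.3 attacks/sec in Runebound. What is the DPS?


DPS = damage * attack_speed
= 200 * 2.3
= 460.0

460.0 DPS


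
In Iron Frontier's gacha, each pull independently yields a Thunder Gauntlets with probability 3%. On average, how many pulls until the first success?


Expected pulls for a geometric distribution = 1/p = 100 / rate%
= 100 / 3
= 33.33

33.33 pulls


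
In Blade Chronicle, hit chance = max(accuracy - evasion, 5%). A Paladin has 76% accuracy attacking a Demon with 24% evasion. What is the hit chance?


accuracy - evasion = 76 - 24 = 52
Apply floor: max(52, 5) = 52
Hit chance = 52%

52%


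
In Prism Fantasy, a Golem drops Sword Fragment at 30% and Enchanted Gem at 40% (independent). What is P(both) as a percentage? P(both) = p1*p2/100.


For independent events, P(both) = P(A) * P(B)
= 30% * 40%
= 1200 / 100 %
= 12.0%

12.0%


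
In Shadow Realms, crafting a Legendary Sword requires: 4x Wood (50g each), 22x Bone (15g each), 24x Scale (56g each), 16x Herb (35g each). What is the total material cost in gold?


Cost breakdown:
  Wood: 4 * 50 = 200
  Bone: 22 * 15 = 330
  Scale: 24 * 56 = 1344
  Herb: 16 * 35 = 560
Total = 200 + 330 + 1344 + 560 = 2434

2434 gold


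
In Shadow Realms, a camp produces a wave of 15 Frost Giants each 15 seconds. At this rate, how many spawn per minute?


Spawns per minute = count * (60 / interval)
= 15 * (60 / 15)
= 15 * 4.0
= 60.0

60.0 per minute


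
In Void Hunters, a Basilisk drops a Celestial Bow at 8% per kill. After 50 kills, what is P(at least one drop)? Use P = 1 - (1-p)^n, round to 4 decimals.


P(at least one) = 1 - P(none) = 1 - (1-p)^n
p = 8/100 = 0.08
1 - p = 0.92
(1 - p)^50 = 0.92^50 = 0.015466
P(at least one) = 1 - 0.015466 = 0.9845

0.9845


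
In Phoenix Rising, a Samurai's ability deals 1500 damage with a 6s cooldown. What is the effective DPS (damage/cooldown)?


DPS = damage / cooldown
= 1500 / 6
= 250.00

250.00 DPS


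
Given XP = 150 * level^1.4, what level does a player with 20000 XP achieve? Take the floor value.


XP = 150 * level^1.4, so level = (XP / 150)^(1/1.4)
= (20000 / 150)^(1/1.4)
= 133.3333^0.7143
= 32.9468
Floor: level = 32

level 32


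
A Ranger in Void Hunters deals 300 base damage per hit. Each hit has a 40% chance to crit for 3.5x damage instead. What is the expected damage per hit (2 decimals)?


E[dmg] = base * (1 + crit_chance * (crit_mult - 1))
cc as decimal = 40/100 = 0.4
cm - 1 = 3.5 - 1 = 2.5
Bonus factor = 0.4 * 2.5 = 1.0
Total multiplier = 1 + 1.0 = 2.0
Expected damage = 300 * 2.0 = 600.00

600.00 damage


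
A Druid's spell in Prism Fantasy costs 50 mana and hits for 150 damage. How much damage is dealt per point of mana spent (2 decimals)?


Efficiency = damage / mana
= 150 / 50
= 3.00

3.00 dmg/mana


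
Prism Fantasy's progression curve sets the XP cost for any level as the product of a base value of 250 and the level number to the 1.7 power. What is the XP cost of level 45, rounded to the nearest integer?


XP = 250 * level^1.7
Substitute level = 45:
XP = 250 * 45^1.7
= 250 * 646.3404
= 161585

161585 XP


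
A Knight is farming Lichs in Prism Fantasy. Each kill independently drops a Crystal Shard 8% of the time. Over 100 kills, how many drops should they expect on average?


Expected drops = kills * (drop_rate / 100)
= 100 * (8 / 100)
= 100 * 0.08
= 8.0

8.0 drops


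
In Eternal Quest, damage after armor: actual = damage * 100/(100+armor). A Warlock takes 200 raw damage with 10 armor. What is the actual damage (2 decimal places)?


actual = 200 * 100 / (100 + 10)
= 200 * 100 / 110
= 20000 / 110
= 181.82

181.82 damage


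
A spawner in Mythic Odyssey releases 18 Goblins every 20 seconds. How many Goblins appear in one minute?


Spawns per minute = count * (60 / interval)
= 18 * (60 / 20)
= 18 * 3.0
= 54.0

54.0 per minute


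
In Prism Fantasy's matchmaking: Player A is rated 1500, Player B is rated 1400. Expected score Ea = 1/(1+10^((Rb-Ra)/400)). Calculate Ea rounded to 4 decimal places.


Elo expected score: Ea = 1/(1 + 10^((Rb-Ra)/400))
Rb - Ra = 1400 - 1500 = -100
(Rb-Ra)/400 = -100/400 = -0.25
10^-0.25 = 0.562341
Ea = 1/(1 + 0.562341) = 1/1.562341 = 0.6401

0.6401


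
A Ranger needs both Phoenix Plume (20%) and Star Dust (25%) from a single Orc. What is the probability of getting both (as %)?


For independent events, P(both) = P(A) * P(B)
= 20% * 25%
= 500 / 100 %
= 5.0%

5.0%


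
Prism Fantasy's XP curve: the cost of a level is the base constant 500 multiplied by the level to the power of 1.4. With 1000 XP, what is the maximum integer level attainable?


XP = 500 * level^1.4, so level = (XP / 500)^(1/1.4)
= (1000 / 500)^(1/1.4)
= 2.0^0.7143
= 1.6407
Floor: level = 1

level 1


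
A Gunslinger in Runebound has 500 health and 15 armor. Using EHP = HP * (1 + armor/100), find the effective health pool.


EHP = 500 * (1 + 15/100)
= 500 * (1 + 0.15)
= 500 * 1.15
= 575.0

575.0 EHP


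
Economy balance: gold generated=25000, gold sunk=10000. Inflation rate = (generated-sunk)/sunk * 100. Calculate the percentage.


Net gold = 25000 - 10000 = 15000
Inflation rate = net / sunk * 100 = 15000 / 10000 * 100
= 1.5 * 100
= 150.00%

150.00%


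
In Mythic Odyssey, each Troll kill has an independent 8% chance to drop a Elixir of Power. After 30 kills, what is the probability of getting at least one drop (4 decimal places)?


P(at least one) = 1 - P(none) = 1 - (1-p)^n
p = 8/100 = 0.08
1 - p = 0.92
(1 - p)^30 = 0.92^30 = 0.081966
P(at least one) = 1 - 0.081966 = 0.9180

0.9180


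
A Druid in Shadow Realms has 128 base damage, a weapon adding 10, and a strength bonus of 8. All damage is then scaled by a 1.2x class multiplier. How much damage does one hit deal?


Sum base + weapon + str = 128 + 10 + 8 = 146
Multiply by 1.2:
146 * 1.2 = 175.2

175.2 damage
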